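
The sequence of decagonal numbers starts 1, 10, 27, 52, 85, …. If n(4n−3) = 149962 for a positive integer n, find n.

Set n(4n−3) = 149962, giving 4n² − 3n − 149962 = 0.
So n = (3 + 1549) / 8 = 1552/8 = 194.

194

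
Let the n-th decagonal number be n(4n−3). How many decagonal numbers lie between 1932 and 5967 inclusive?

17

The n-th decagonal number is n(4n−3).
Smallest index with value ≥ 1932: n = 23 (giving 2047).
Largest index with value ≤ 5967: n = 39 (giving 5967).
Indices 23 through 39: 17 terms.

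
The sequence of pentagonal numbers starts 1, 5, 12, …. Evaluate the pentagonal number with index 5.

35

5·(3·5 − 1)/2 = 5·14/2 = 5·7 = 35.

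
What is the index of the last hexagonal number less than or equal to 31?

4

Solve n(2n−1) ≤ 31 for integer n.
n = 4 gives 28 ≤ 31, while n = 5 gives 45 > 31; so the answer is index 4.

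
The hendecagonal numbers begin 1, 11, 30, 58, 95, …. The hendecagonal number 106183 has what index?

154

Set n(9n−7)/2 = 106183, giving 9n² − 7n − 212366 = 0.
The discriminant is 49 + 72·106183 = 7645225, and √7645225 = 2765.
So n = (7 + 2765) / 18 = 2772/18 = 154.
Check: 154·(9·154 − 7)/2 = 106183. ✓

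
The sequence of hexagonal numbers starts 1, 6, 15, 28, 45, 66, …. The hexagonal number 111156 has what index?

236

Set n(2n−1) = 111156, giving 2n² − n − 111156 = 0.
The discriminant is 1 + 8·111156 = 889249, and √889249 = 943.
So n = (1 + 943) / 4 = 944/4 = 236.
Check: 236·(2·236 − 1) = 111156. ✓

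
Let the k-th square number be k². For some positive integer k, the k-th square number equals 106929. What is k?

We need n² = 106929, so n = √106929 = 327.
Check: 327² = 106929. ✓

327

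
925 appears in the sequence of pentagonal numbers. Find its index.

25

Set n(3n−1)/2 = 925, giving 3n² − n − 1850 = 0.
So n = (1 + 149) / 6 = 150/6 = 25.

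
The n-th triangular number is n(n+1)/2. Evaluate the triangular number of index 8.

36

The 8th triangular number is n(n+1)/2 with n = 8.
8·9/2 = 72/2 = 36.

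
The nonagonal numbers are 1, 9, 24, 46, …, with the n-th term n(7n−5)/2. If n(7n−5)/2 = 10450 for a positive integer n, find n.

Set n(7n−5)/2 = 10450, giving 7n² − 5n − 20900 = 0.
So n = (5 + 765) / 14 = 770/14 = 55.

55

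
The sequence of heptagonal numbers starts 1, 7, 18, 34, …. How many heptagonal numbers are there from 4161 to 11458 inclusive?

The n-th heptagonal number is n(5n−3)/2.
Smallest index with value ≥ 4161: n = 42 (giving 4347).
Largest index with value ≤ 11458: n = 68 (giving 11458).
Indices 42 through 68: 27 terms.

27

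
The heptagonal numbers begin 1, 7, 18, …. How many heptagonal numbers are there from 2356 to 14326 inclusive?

46

The n-th heptagonal number is n(5n−3)/2.
Smallest index with value ≥ 2356: n = 31 (giving 2356).
Largest index with value ≤ 14326: n = 76 (giving 14326).
Indices 31 through 76: 46 terms.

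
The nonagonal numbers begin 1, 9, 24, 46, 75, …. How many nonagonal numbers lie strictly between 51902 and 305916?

The n-th nonagonal number is n(7n−5)/2.
Smallest index with value > 51902: n = 123 (giving 52644).
Largest index with value < 305916: n = 295 (giving 303850).
Indices 123 through 295: 173 terms.

173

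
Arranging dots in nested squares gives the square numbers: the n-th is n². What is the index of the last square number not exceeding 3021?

54

Solve n² ≤ 3021 for integer n.
n = 54 gives 2916 ≤ 3021, while n = 55 gives 3025 > 3021; so the answer is index 54.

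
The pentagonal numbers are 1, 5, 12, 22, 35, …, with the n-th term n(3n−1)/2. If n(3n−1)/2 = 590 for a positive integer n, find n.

Set n(3n−1)/2 = 590, giving 3n² − n − 1180 = 0.
The discriminant is 1 + 24·590 = 14161, and √14161 = 119.
So n = (1 + 119) / 6 = 120/6 = 20.

20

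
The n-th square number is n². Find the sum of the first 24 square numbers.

Σ_{i=1}^{24} i² = 24·25·49/6 = 4900.

4900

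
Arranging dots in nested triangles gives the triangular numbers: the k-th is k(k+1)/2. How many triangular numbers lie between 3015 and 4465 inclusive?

17

The n-th triangular number is n(n+1)/2.
Smallest index with value ≥ 3015: n = 78 (giving 3081).
Largest index with value ≤ 4465: n = 94 (giving 4465).
Indices 78 through 94: 17 terms.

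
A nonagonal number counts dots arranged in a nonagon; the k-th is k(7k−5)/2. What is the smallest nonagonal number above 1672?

Solve n(7n−5)/2 > 1672 for integer n.
The largest n with value ≤ 1672 is 22 (since 1639 ≤ 1672 < 1794), so the first above is n = 23, value 1794.

1794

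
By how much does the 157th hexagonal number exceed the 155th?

157·(2·157 − 1) = 49141 and 155·(2·155 − 1) = 47895.
Difference: 49141 − 47895 = 1246.

1246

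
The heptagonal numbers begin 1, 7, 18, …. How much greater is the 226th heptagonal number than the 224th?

2247

226·(5·226 − 3)/2 = 127351 and 224·(5·224 − 3)/2 = 125104.
Difference: 127351 − 125104 = 2247.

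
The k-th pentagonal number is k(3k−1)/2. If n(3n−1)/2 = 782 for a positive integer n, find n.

23

Set n(3n−1)/2 = 782, giving 3n² − n − 1564 = 0.
So n = (1 + 137) / 6 = 138/6 = 23.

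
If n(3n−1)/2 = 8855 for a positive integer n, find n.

77

Set n(3n−1)/2 = 8855, giving 3n² − n − 17710 = 0.
So n = (1 + 461) / 6 = 462/6 = 77.
Check: 77·(3·77 − 1)/2 = 8855. ✓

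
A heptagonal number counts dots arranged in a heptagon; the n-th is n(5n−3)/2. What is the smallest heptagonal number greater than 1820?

Solve n(5n−3)/2 > 1820 for integer n.
The largest n with value ≤ 1820 is 27 (since 1782 ≤ 1820 < 1918), so the first above is n = 28, value 1918.

1918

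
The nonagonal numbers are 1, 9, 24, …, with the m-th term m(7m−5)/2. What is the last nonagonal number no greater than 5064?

Solve n(7n−5)/2 ≤ 5064 for integer n.
n = 38 gives 4959 ≤ 5064, while n = 39 gives 5226 > 5064; so the answer is 4959.

4959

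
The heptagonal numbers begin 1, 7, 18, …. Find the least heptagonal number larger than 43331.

Solve n(5n−3)/2 > 43331 for integer n.
The largest n with value ≤ 43331 is 131 (since 42706 ≤ 43331 < 43362), so the first above is n = 132, value 43362.

43362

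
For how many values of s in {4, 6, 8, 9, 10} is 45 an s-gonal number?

s = 4: P(4, 6) = 36 and P(4, 7) = 49; 45 is not s-gonal.
s = 6: P(6, 5) = 45. ✓
s = 8: P(8, 4) = 40 and P(8, 5) = 65; 45 is not s-gonal.
s = 9: P(9, 3) = 24 and P(9, 4) = 46; 45 is not s-gonal.
s = 10: P(10, 3) = 27 and P(10, 4) = 52; 45 is not s-gonal.
Hits: s ∈ {6} → 1.

1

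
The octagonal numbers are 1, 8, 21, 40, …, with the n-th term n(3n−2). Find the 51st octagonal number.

7701

The 51st octagonal number is n(3n−2) with n = 51.
51·(3·51 − 2) = 51·151 = 7701.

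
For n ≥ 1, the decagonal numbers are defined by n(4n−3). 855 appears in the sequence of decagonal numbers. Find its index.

Set n(4n−3) = 855, giving 4n² − 3n − 855 = 0.
The discriminant is 9 + 16·855 = 13689, and √13689 = 117.
So n = (3 + 117) / 8 = 120/8 = 15.

15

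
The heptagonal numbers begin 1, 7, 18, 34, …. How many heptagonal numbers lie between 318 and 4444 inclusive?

The n-th heptagonal number is n(5n−3)/2.
Smallest index with value ≥ 318: n = 12 (giving 342).
Largest index with value ≤ 4444: n = 42 (giving 4347).
Indices 12 through 42: 31 terms.

31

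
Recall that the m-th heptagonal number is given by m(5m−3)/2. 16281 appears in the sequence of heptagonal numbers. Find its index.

Set n(5n−3)/2 = 16281, giving 5n² − 3n − 32562 = 0.
The discriminant is 9 + 40·16281 = 651249, and √651249 = 807.
So n = (3 + 807) / 10 = 810/10 = 81.

81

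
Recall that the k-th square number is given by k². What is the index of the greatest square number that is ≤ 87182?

Solve n² ≤ 87182 for integer n.
n = 295 gives 87025 ≤ 87182, while n = 296 gives 87616 > 87182; so the answer is index 295.

295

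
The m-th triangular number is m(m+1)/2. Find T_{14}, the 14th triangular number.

14·15/2 = 210/2 = 105.

105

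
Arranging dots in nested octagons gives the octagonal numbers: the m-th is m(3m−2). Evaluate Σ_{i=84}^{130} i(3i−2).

Σ i(3i−2) = 3Σi² − 2Σi over i = 84..130.
Σi = 8515 − 3486 = 5029 and Σi² = 740805 − 194054 = 546751.
3·546751 − 2·5029 = 1630195.

1630195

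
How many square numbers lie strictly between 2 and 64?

The n-th square number is n².
Smallest index with value > 2: n = 2 (giving 4).
Largest index with value < 64: n = 7 (giving 49).
Indices 2 through 7: 6 terms.

6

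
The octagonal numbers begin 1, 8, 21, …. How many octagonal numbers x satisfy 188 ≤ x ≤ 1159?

The n-th octagonal number is n(3n−2).
Smallest index with value ≥ 188: n = 9 (giving 225).
Largest index with value ≤ 1159: n = 19 (giving 1045).
Indices 9 through 19: 11 terms.

11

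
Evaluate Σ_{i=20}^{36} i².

Σ_{i=20}^{36} i² = 16206 − 2470 = 13736.

13736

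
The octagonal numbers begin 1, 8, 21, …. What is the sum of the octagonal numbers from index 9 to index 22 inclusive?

Σ i(3i−2) = 3Σi² − 2Σi over i = 9..22.
Σi = 253 − 36 = 217 and Σi² = 3795 − 204 = 3591.
3·3591 − 2·217 = 10339.

10339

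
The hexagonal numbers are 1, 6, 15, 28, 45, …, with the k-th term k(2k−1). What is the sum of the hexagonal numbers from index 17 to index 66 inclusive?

190975

Σ i(2i−1) = 2Σi² − Σi over i = 17..66.
Σi = 2211 − 136 = 2075 and Σi² = 98021 − 1496 = 96525.
2·96525 − 1·2075 = 190975.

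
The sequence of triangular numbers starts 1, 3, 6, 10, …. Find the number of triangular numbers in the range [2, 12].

3

The n-th triangular number is n(n+1)/2.
Smallest index with value ≥ 2: n = 2 (giving 3).
Largest index with value ≤ 12: n = 4 (giving 10).
Indices 2 through 4: 3 terms.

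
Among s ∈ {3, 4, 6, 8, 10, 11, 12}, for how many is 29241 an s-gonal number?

s = 3: P(3, 241) = 29161 and P(3, 242) = 29403; 29241 is not s-gonal.
s = 4: P(4, 171) = 29241. ✓
s = 6: P(6, 121) = 29161 and P(6, 122) = 29646; 29241 is not s-gonal.
s = 8: P(8, 99) = 29205 and P(8, 100) = 29800; 29241 is not s-gonal.
s = 10: P(10, 85) = 28645 and P(10, 86) = 29326; 29241 is not s-gonal.
s = 11: P(11, 81) = 29241. ✓
s = 12: P(12, 76) = 28576 and P(12, 77) = 29337; 29241 is not s-gonal.
Hits: s ∈ {4, 11} → 2.

2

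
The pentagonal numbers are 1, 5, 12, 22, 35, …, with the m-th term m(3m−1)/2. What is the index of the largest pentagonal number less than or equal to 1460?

Solve n(3n−1)/2 ≤ 1460 for integer n.
n = 31 gives 1426 ≤ 1460, while n = 32 gives 1520 > 1460; so the answer is index 31.

31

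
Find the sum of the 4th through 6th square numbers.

77

Σ_{i=4}^{6} i² = 91 − 14 = 77.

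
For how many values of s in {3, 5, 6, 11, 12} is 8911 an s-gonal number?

s = 3: P(3, 133) = 8911. ✓
s = 5: P(5, 77) = 8855 and P(5, 78) = 9087; 8911 is not s-gonal.
s = 6: P(6, 67) = 8911. ✓
s = 11: P(11, 44) = 8558 and P(11, 45) = 8955; 8911 is not s-gonal.
s = 12: P(12, 42) = 8652 and P(12, 43) = 9073; 8911 is not s-gonal.
Hits: s ∈ {3, 6} → 2.

2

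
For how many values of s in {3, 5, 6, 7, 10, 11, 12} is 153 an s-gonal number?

s = 3: P(3, 17) = 153. ✓
s = 5: P(5, 10) = 145 and P(5, 11) = 176; 153 is not s-gonal.
s = 6: P(6, 9) = 153. ✓
s = 7: P(7, 8) = 148 and P(7, 9) = 189; 153 is not s-gonal.
s = 10: P(10, 6) = 126 and P(10, 7) = 175; 153 is not s-gonal.
s = 11: P(11, 6) = 141 and P(11, 7) = 196; 153 is not s-gonal.
s = 12: P(12, 5) = 105 and P(12, 6) = 156; 153 is not s-gonal.
Hits: s ∈ {3, 6} → 2.

2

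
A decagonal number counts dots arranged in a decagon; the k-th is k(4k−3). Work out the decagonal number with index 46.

The 46th decagonal number is n(4n−3) with n = 46.
46·(4·46 − 3) = 46·181 = 8326.

8326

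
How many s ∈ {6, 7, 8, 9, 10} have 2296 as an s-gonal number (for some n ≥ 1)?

1

s = 6: P(6, 34) = 2278 and P(6, 35) = 2415; 2296 is not s-gonal.
s = 7: P(7, 30) = 2205 and P(7, 31) = 2356; 2296 is not s-gonal.
s = 8: P(8, 28) = 2296. ✓
s = 9: P(9, 25) = 2125 and P(9, 26) = 2301; 2296 is not s-gonal.
s = 10: P(10, 24) = 2232 and P(10, 25) = 2425; 2296 is not s-gonal.
Hits: s ∈ {8} → 1.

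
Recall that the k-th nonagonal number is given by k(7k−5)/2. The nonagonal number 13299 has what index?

Set n(7n−5)/2 = 13299, giving 7n² − 5n − 26598 = 0.
The discriminant is 25 + 56·13299 = 744769, and √744769 = 863.
So n = (5 + 863) / 14 = 868/14 = 62.

62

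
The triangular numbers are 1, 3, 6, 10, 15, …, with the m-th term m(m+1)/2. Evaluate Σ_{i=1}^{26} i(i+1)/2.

Σ i(i+1)/2 = (Σi² + Σi) / 2 over i = 1..26.
Σi = 351 and Σi² = 6201.
(1·6201 + 1·351) / 2 = 6552/2 = 3276.

3276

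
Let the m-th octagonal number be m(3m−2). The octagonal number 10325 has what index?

59

Set n(3n−2) = 10325, giving 3n² − 2n − 10325 = 0.
The discriminant is 4 + 12·10325 = 123904, and √123904 = 352.
So n = (2 + 352) / 6 = 354/6 = 59.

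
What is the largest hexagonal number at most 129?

120

Solve n(2n−1) ≤ 129 for integer n.
n = 8 gives 120 ≤ 129, while n = 9 gives 153 > 129; so the answer is 120.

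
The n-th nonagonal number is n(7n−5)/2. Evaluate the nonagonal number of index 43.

The 43rd nonagonal number is n(7n−5)/2 with n = 43.
43·(7·43 − 5)/2 = 43·296/2 = 43·148 = 6364.

6364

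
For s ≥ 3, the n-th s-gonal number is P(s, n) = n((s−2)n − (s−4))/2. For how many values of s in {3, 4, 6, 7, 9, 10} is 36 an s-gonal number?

2

s = 3: P(3, 8) = 36. ✓
s = 4: P(4, 6) = 36. ✓
s = 6: P(6, 4) = 28 and P(6, 5) = 45; 36 is not s-gonal.
s = 7: P(7, 4) = 34 and P(7, 5) = 55; 36 is not s-gonal.
s = 9: P(9, 3) = 24 and P(9, 4) = 46; 36 is not s-gonal.
s = 10: P(10, 3) = 27 and P(10, 4) = 52; 36 is not s-gonal.
Hits: s ∈ {3, 4} → 2.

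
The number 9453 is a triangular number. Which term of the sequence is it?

137

Set n(n+1)/2 = 9453, giving n² + n − 18906 = 0.
The discriminant is 1 + 8·9453 = 75625, and √75625 = 275.
So n = (-1 + 275) / 2 = 274/2 = 137.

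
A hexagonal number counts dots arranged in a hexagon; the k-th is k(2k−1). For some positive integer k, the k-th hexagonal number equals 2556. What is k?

36

Set n(2n−1) = 2556, giving 2n² − n − 2556 = 0.
The discriminant is 1 + 8·2556 = 20449, and √20449 = 143.
So n = (1 + 143) / 4 = 144/4 = 36.
Check: 36·(2·36 − 1) = 2556. ✓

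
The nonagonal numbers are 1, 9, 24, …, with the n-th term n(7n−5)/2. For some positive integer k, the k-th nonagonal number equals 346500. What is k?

Set n(7n−5)/2 = 346500, giving 7n² − 5n − 693000 = 0.
The discriminant is 25 + 56·346500 = 19404025, and √19404025 = 4405.
So n = (5 + 4405) / 14 = 4410/14 = 315.
Check: 315·(7·315 − 5)/2 = 346500. ✓

315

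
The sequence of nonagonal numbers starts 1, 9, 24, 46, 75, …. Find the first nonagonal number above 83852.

Solve n(7n−5)/2 > 83852 for integer n.
The largest n with value ≤ 83852 is 155 (since 83700 ≤ 83852 < 84786), so the first above is n = 156, value 84786.

84786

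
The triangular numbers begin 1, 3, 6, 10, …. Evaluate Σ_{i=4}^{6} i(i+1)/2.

46

Σ i(i+1)/2 = (Σi² + Σi) / 2 over i = 4..6.
Σi = 21 − 6 = 15 and Σi² = 91 − 14 = 77.
(1·77 + 1·15) / 2 = 92/2 = 46.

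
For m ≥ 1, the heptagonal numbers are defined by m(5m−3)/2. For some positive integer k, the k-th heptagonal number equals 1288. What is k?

23

Set n(5n−3)/2 = 1288, giving 5n² − 3n − 2576 = 0.
The discriminant is 9 + 40·1288 = 51529, and √51529 = 227.
So n = (3 + 227) / 10 = 230/10 = 23.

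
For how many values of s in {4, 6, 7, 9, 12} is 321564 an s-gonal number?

s = 4: P(4, 567) = 321489 and P(4, 568) = 322624; 321564 is not s-gonal.
s = 6: P(6, 401) = 321201 and P(6, 402) = 322806; 321564 is not s-gonal.
s = 7: P(7, 358) = 319873 and P(7, 359) = 321664; 321564 is not s-gonal.
s = 9: P(9, 303) = 320574 and P(9, 304) = 322696; 321564 is not s-gonal.
s = 12: P(12, 254) = 321564. ✓
Hits: s ∈ {12} → 1.

1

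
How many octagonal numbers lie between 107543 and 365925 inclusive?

160

The n-th octagonal number is n(3n−2).
Smallest index with value ≥ 107543: n = 190 (giving 107920).
Largest index with value ≤ 365925: n = 349 (giving 364705).
Indices 190 through 349: 160 terms.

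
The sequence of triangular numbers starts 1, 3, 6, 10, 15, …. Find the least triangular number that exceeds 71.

78

Solve n(n+1)/2 > 71 for integer n.
The largest n with value ≤ 71 is 11 (since 66 ≤ 71 < 78), so the first above is n = 12, value 78.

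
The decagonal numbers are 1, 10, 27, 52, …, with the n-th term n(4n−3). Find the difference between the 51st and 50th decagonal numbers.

401

Consecutive decagonal numbers differ by 8n − 7: here 8·51 − 7 = 401.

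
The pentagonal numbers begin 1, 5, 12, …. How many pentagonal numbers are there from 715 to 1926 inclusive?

15

The n-th pentagonal number is n(3n−1)/2.
Smallest index with value ≥ 715: n = 22 (giving 715).
Largest index with value ≤ 1926: n = 36 (giving 1926).
Indices 22 through 36: 15 terms.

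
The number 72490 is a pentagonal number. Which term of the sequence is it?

220

Set n(3n−1)/2 = 72490, giving 3n² − n − 144980 = 0.
The discriminant is 1 + 24·72490 = 1739761, and √1739761 = 1319.
So n = (1 + 1319) / 6 = 1320/6 = 220.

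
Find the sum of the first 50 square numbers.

42925

Σ_{i=1}^{50} i² = 50·51·101/6 = 42925.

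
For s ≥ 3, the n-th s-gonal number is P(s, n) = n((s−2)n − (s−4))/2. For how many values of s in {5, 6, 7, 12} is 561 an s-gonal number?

s = 5: P(5, 19) = 532 and P(5, 20) = 590; 561 is not s-gonal.
s = 6: P(6, 17) = 561. ✓
s = 7: P(7, 15) = 540 and P(7, 16) = 616; 561 is not s-gonal.
s = 12: P(12, 11) = 561. ✓
Hits: s ∈ {6, 12} → 2.

2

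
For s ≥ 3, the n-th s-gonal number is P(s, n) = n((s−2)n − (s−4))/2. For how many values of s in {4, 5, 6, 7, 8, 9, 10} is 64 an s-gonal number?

1

s = 4: P(4, 8) = 64. ✓
s = 5: P(5, 6) = 51 and P(5, 7) = 70; 64 is not s-gonal.
s = 6: P(6, 5) = 45 and P(6, 6) = 66; 64 is not s-gonal.
s = 7: P(7, 5) = 55 and P(7, 6) = 81; 64 is not s-gonal.
s = 8: P(8, 4) = 40 and P(8, 5) = 65; 64 is not s-gonal.
s = 9: P(9, 4) = 46 and P(9, 5) = 75; 64 is not s-gonal.
s = 10: P(10, 4) = 52 and P(10, 5) = 85; 64 is not s-gonal.
Hits: s ∈ {4} → 1.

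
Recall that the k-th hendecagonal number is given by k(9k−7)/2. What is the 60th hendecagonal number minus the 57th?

1569

60·(9·60 − 7)/2 = 15990 and 57·(9·57 − 7)/2 = 14421.
Difference: 15990 − 14421 = 1569.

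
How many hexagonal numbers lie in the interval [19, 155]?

6

The n-th hexagonal number is n(2n−1).
Smallest index with value ≥ 19: n = 4 (giving 28).
Largest index with value ≤ 155: n = 9 (giving 153).
Indices 4 through 9: 6 terms.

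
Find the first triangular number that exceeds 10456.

10585

Solve n(n+1)/2 > 10456 for integer n.
The largest n with value ≤ 10456 is 144 (since 10440 ≤ 10456 < 10585), so the first above is n = 145, value 10585.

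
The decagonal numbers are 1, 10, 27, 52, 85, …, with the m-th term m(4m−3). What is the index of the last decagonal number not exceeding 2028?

Solve n(4n−3) ≤ 2028 for integer n.
n = 22 gives 1870 ≤ 2028, while n = 23 gives 2047 > 2028; so the answer is index 22.

22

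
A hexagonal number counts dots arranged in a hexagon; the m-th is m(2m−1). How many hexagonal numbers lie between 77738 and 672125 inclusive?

The n-th hexagonal number is n(2n−1).
Smallest index with value ≥ 77738: n = 198 (giving 78210).
Largest index with value ≤ 672125: n = 579 (giving 669903).
Indices 198 through 579: 382 terms.

382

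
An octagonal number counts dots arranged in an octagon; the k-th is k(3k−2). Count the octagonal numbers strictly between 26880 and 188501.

The n-th octagonal number is n(3n−2).
Smallest index with value > 26880: n = 95 (giving 26885).
Largest index with value < 188501: n = 250 (giving 187000).
Indices 95 through 250: 156 terms.

156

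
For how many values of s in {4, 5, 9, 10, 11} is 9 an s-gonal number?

s = 4: P(4, 3) = 9. ✓
s = 5: P(5, 2) = 5 and P(5, 3) = 12; 9 is not s-gonal.
s = 9: P(9, 2) = 9. ✓
s = 10: P(10, 1) = 1 and P(10, 2) = 10; 9 is not s-gonal.
s = 11: P(11, 1) = 1 and P(11, 2) = 11; 9 is not s-gonal.
Hits: s ∈ {4, 9} → 2.

2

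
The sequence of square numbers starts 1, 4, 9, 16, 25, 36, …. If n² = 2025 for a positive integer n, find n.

45

We need n² = 2025, so n = √2025 = 45.
Check: 45² = 2025. ✓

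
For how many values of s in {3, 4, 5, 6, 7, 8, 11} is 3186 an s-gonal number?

2

s = 3: P(3, 79) = 3160 and P(3, 80) = 3240; 3186 is not s-gonal.
s = 4: P(4, 56) = 3136 and P(4, 57) = 3249; 3186 is not s-gonal.
s = 5: P(5, 46) = 3151 and P(5, 47) = 3290; 3186 is not s-gonal.
s = 6: P(6, 40) = 3160 and P(6, 41) = 3321; 3186 is not s-gonal.
s = 7: P(7, 36) = 3186. ✓
s = 8: P(8, 32) = 3008 and P(8, 33) = 3201; 3186 is not s-gonal.
s = 11: P(11, 27) = 3186. ✓
Hits: s ∈ {7, 11} → 2.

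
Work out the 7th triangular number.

7·8/2 = 56/2 = 28.

28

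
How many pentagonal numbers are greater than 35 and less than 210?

The n-th pentagonal number is n(3n−1)/2.
Smallest index with value > 35: n = 6 (giving 51).
Largest index with value < 210: n = 11 (giving 176).
Indices 6 through 11: 6 terms.

6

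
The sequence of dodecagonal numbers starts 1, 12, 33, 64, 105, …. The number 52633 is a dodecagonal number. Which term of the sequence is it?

Set n(5n−4) = 52633, giving 5n² − 4n − 52633 = 0.
The discriminant is 16 + 20·52633 = 1052676, and √1052676 = 1026.
So n = (4 + 1026) / 10 = 1030/10 = 103.
Check: 103·(5·103 − 4) = 52633. ✓

103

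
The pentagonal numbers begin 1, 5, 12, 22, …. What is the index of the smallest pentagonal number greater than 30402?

143

Solve n(3n−1)/2 > 30402 for integer n.
The largest n with value ≤ 30402 is 142 (since 30175 ≤ 30402 < 30602), so the first above is n = 143, value 30602.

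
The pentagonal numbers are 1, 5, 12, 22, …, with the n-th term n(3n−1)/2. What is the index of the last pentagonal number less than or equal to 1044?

Solve n(3n−1)/2 ≤ 1044 for integer n.
n = 26 gives 1001 ≤ 1044, while n = 27 gives 1080 > 1044; so the answer is index 26.

26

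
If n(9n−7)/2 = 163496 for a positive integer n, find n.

Set n(9n−7)/2 = 163496, giving 9n² − 7n − 326992 = 0.
So n = (7 + 3431) / 18 = 3438/18 = 191.
Check: 191·(9·191 − 7)/2 = 163496. ✓

191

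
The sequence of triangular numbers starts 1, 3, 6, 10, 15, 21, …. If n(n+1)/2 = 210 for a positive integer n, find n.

Set n(n+1)/2 = 210, giving n² + n − 420 = 0.
The discriminant is 1 + 8·210 = 1681, and √1681 = 41.
So n = (-1 + 41) / 2 = 40/2 = 20.
Check: 20·21/2 = 210. ✓

20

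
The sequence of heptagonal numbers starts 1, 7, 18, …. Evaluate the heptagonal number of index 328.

268468

328·(5·328 − 3)/2 = 328·1637/2 = 268468.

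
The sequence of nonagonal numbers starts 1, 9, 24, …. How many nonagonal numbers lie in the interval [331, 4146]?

The n-th nonagonal number is n(7n−5)/2.
Smallest index with value ≥ 331: n = 11 (giving 396).
Largest index with value ≤ 4146: n = 34 (giving 3961).
Indices 11 through 34: 24 terms.

24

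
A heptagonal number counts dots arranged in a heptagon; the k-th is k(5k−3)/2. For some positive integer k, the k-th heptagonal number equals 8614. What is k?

59

Set n(5n−3)/2 = 8614, giving 5n² − 3n − 17228 = 0.
The discriminant is 9 + 40·8614 = 344569, and √344569 = 587.
So n = (3 + 587) / 10 = 590/10 = 59.
Check: 59·(5·59 − 3)/2 = 8614. ✓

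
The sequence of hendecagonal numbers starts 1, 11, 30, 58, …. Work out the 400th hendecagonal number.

718600

400·(9·400 − 7)/2 = 400·3593/2 = 718600.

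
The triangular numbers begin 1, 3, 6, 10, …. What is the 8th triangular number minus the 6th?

8·9/2 = 36 and 6·7/2 = 21.
Difference: 36 − 21 = 15.

15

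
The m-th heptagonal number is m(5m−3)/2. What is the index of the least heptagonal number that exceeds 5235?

Solve n(5n−3)/2 > 5235 for integer n.
The largest n with value ≤ 5235 is 46 (since 5221 ≤ 5235 < 5452), so the first above is n = 47, value 5452.

47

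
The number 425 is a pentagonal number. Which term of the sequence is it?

17

Set n(3n−1)/2 = 425, giving 3n² − n − 850 = 0.
The discriminant is 1 + 24·425 = 10201, and √10201 = 101.
So n = (1 + 101) / 6 = 102/6 = 17.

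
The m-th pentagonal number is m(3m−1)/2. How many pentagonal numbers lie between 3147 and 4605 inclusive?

The n-th pentagonal number is n(3n−1)/2.
Smallest index with value ≥ 3147: n = 46 (giving 3151).
Largest index with value ≤ 4605: n = 55 (giving 4510).
Indices 46 through 55: 10 terms.

10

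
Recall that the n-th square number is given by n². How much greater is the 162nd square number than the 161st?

323

n² − (n−1)² = 2n − 1, so 162² − 161² = 2·162 − 1 = 323.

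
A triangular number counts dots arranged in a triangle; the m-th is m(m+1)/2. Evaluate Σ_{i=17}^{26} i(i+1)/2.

Σ i(i+1)/2 = (Σi² + Σi) / 2 over i = 17..26.
Σi = 351 − 136 = 215 and Σi² = 6201 − 1496 = 4705.
(1·4705 + 1·215) / 2 = 4920/2 = 2460.

2460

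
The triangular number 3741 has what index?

Set n(n+1)/2 = 3741, giving n² + n − 7482 = 0.
The discriminant is 1 + 8·3741 = 29929, and √29929 = 173.
So n = (-1 + 173) / 2 = 172/2 = 86.

86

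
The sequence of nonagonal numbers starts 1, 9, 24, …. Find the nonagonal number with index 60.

60·(7·60 − 5)/2 = 60·415/2 = 12450.

12450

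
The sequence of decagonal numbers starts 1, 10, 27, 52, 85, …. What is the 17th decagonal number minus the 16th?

Consecutive decagonal numbers differ by 8n − 7: here 8·17 − 7 = 129.

129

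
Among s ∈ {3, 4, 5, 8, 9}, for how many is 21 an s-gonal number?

2

s = 3: P(3, 6) = 21. ✓
s = 4: P(4, 4) = 16 and P(4, 5) = 25; 21 is not s-gonal.
s = 5: P(5, 3) = 12 and P(5, 4) = 22; 21 is not s-gonal.
s = 8: P(8, 3) = 21. ✓
s = 9: P(9, 2) = 9 and P(9, 3) = 24; 21 is not s-gonal.
Hits: s ∈ {3, 8} → 2.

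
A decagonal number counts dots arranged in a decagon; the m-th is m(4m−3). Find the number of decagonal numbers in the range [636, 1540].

The n-th decagonal number is n(4n−3).
Smallest index with value ≥ 636: n = 13 (giving 637).
Largest index with value ≤ 1540: n = 20 (giving 1540).
Indices 13 through 20: 8 terms.

8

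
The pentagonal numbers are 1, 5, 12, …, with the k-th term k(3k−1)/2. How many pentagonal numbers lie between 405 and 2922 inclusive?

28

The n-th pentagonal number is n(3n−1)/2.
Smallest index with value ≥ 405: n = 17 (giving 425).
Largest index with value ≤ 2922: n = 44 (giving 2882).
Indices 17 through 44: 28 terms.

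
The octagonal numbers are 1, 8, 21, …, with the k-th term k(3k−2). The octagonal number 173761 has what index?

241

Set n(3n−2) = 173761, giving 3n² − 2n − 173761 = 0.
The discriminant is 4 + 12·173761 = 2085136, and √2085136 = 1444.
So n = (2 + 1444) / 6 = 1446/6 = 241.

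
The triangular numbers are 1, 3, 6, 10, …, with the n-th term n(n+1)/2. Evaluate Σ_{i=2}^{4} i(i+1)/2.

19

Σ i(i+1)/2 = (Σi² + Σi) / 2 over i = 2..4.
Σi = 10 − 1 = 9 and Σi² = 30 − 1 = 29.
(1·29 + 1·9) / 2 = 38/2 = 19.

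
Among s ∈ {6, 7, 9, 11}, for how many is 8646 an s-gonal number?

s = 6: P(6, 66) = 8646. ✓
s = 7: P(7, 59) = 8614 and P(7, 60) = 8910; 8646 is not s-gonal.
s = 9: P(9, 50) = 8625 and P(9, 51) = 8976; 8646 is not s-gonal.
s = 11: P(11, 44) = 8558 and P(11, 45) = 8955; 8646 is not s-gonal.
Hits: s ∈ {6} → 1.

1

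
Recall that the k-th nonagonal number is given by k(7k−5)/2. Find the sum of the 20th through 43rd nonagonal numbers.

Σ i(7i−5)/2 = (7Σi² − 5Σi) / 2 over i = 20..43.
Σi = 946 − 190 = 756 and Σi² = 27434 − 2470 = 24964.
(7·24964 − 5·756) / 2 = 170968/2 = 85484.

85484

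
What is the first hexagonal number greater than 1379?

Solve n(2n−1) > 1379 for integer n.
The largest n with value ≤ 1379 is 26 (since 1326 ≤ 1379 < 1431), so the first above is n = 27, value 1431.

1431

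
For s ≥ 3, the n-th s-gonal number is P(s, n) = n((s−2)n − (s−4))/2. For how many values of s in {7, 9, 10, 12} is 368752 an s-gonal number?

1

s = 7: P(7, 384) = 368064 and P(7, 385) = 369985; 368752 is not s-gonal.
s = 9: P(9, 324) = 366606 and P(9, 325) = 368875; 368752 is not s-gonal.
s = 10: P(10, 304) = 368752. ✓
s = 12: P(12, 271) = 366121 and P(12, 272) = 368832; 368752 is not s-gonal.
Hits: s ∈ {10} → 1.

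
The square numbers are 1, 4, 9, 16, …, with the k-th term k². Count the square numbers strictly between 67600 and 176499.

160

The n-th square number is n².
Smallest index with value > 67600: n = 261 (giving 68121).
Largest index with value < 176499: n = 420 (giving 176400).
Indices 261 through 420: 160 terms.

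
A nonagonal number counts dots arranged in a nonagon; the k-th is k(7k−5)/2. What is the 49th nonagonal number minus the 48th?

Consecutive nonagonal numbers differ by 7n − 6: here 7·49 − 6 = 337.

337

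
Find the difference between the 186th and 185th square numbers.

n² − (n−1)² = 2n − 1, so 186² − 185² = 2·186 − 1 = 371.

371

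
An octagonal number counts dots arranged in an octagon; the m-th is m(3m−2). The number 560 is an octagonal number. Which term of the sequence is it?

14

Set n(3n−2) = 560, giving 3n² − 2n − 560 = 0.
The discriminant is 4 + 12·560 = 6724, and √6724 = 82.
So n = (2 + 82) / 6 = 84/6 = 14.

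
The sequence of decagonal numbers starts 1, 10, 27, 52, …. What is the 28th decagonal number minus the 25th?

28·(4·28 − 3) = 3052 and 25·(4·25 − 3) = 2425.
Difference: 3052 − 2425 = 627.

627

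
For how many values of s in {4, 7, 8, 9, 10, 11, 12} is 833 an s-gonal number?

2

s = 4: P(4, 28) = 784 and P(4, 29) = 841; 833 is not s-gonal.
s = 7: P(7, 18) = 783 and P(7, 19) = 874; 833 is not s-gonal.
s = 8: P(8, 17) = 833. ✓
s = 9: P(9, 15) = 750 and P(9, 16) = 856; 833 is not s-gonal.
s = 10: P(10, 14) = 742 and P(10, 15) = 855; 833 is not s-gonal.
s = 11: P(11, 14) = 833. ✓
s = 12: P(12, 13) = 793 and P(12, 14) = 924; 833 is not s-gonal.
Hits: s ∈ {8, 11} → 2.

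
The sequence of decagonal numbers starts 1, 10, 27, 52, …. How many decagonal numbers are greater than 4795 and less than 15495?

The n-th decagonal number is n(4n−3).
Smallest index with value > 4795: n = 36 (giving 5076).
Largest index with value < 15495: n = 62 (giving 15190).
Indices 36 through 62: 27 terms.

27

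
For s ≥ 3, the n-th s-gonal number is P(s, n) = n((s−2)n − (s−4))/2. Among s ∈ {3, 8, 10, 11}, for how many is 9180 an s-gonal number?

1

s = 3: P(3, 135) = 9180. ✓
s = 8: P(8, 55) = 8965 and P(8, 56) = 9296; 9180 is not s-gonal.
s = 10: P(10, 48) = 9072 and P(10, 49) = 9457; 9180 is not s-gonal.
s = 11: P(11, 45) = 8955 and P(11, 46) = 9361; 9180 is not s-gonal.
Hits: s ∈ {3} → 1.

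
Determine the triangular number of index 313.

49141

The 313th triangular number is n(n+1)/2 with n = 313.
313·314/2 = 98282/2 = 49141.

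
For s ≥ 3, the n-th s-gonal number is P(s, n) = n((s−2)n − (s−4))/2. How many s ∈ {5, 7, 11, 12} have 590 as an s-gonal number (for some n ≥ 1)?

1

s = 5: P(5, 20) = 590. ✓
s = 7: P(7, 15) = 540 and P(7, 16) = 616; 590 is not s-gonal.
s = 11: P(11, 11) = 506 and P(11, 12) = 606; 590 is not s-gonal.
s = 12: P(12, 11) = 561 and P(12, 12) = 672; 590 is not s-gonal.
Hits: s ∈ {5} → 1.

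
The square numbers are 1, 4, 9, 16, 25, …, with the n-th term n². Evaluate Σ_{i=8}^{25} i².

5385

Σ_{i=8}^{25} i² = 5525 − 140 = 5385.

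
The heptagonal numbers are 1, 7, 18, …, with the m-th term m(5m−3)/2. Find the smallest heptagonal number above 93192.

93799

Solve n(5n−3)/2 > 93192 for integer n.
The largest n with value ≤ 93192 is 193 (since 92833 ≤ 93192 < 93799), so the first above is n = 194, value 93799.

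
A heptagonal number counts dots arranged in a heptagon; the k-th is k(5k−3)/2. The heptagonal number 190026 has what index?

Set n(5n−3)/2 = 190026, giving 5n² − 3n − 380052 = 0.
So n = (3 + 2757) / 10 = 2760/10 = 276.

276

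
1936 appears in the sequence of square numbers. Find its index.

44

We need n² = 1936, so n = √1936 = 44.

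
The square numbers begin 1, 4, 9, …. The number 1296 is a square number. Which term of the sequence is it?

36

We need n² = 1296, so n = √1296 = 36.
Check: 36² = 1296. ✓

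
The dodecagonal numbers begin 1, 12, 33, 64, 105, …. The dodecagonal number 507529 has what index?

319

Set n(5n−4) = 507529, giving 5n² − 4n − 507529 = 0.
The discriminant is 16 + 20·507529 = 10150596, and √10150596 = 3186.
So n = (4 + 3186) / 10 = 3190/10 = 319.
Check: 319·(5·319 − 4) = 507529. ✓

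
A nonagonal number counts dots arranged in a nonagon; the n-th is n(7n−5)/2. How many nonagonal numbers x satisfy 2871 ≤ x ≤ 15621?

39

The n-th nonagonal number is n(7n−5)/2.
Smallest index with value ≥ 2871: n = 29 (giving 2871).
Largest index with value ≤ 15621: n = 67 (giving 15544).
Indices 29 through 67: 39 terms.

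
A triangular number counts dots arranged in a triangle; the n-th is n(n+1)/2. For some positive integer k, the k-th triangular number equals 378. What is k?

27

Set n(n+1)/2 = 378, giving n² + n − 756 = 0.
The discriminant is 1 + 8·378 = 3025, and √3025 = 55.
So n = (-1 + 55) / 2 = 54/2 = 27.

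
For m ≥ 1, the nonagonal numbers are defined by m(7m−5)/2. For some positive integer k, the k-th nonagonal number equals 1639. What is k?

22

Set n(7n−5)/2 = 1639, giving 7n² − 5n − 3278 = 0.
The discriminant is 25 + 56·1639 = 91809, and √91809 = 303.
So n = (5 + 303) / 14 = 308/14 = 22.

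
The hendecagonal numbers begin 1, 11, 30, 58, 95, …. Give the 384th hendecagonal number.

384·(9·384 − 7)/2 = 384·3449/2 = 662208.

662208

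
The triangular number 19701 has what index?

Set n(n+1)/2 = 19701, giving n² + n − 39402 = 0.
The discriminant is 1 + 8·19701 = 157609, and √157609 = 397.
So n = (-1 + 397) / 2 = 396/2 = 198.
Check: 198·199/2 = 19701. ✓

198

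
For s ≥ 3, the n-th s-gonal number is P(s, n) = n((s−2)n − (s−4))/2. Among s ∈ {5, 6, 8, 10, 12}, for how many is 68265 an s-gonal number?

s = 5: P(5, 213) = 67947 and P(5, 214) = 68587; 68265 is not s-gonal.
s = 6: P(6, 185) = 68265. ✓
s = 8: P(8, 151) = 68101 and P(8, 152) = 69008; 68265 is not s-gonal.
s = 10: P(10, 131) = 68251 and P(10, 132) = 69300; 68265 is not s-gonal.
s = 12: P(12, 117) = 67977 and P(12, 118) = 69148; 68265 is not s-gonal.
Hits: s ∈ {6} → 1.

1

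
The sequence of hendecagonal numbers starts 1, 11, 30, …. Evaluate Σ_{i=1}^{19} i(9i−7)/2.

10450

Σ i(9i−7)/2 = (9Σi² − 7Σi) / 2 over i = 1..19.
Σi = 190 and Σi² = 2470.
(9·2470 − 7·190) / 2 = 20900/2 = 10450.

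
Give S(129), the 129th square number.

129² = 16641.

16641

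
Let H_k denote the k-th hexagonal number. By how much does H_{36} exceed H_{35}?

141

Consecutive hexagonal numbers differ by 4n − 3: here 4·36 − 3 = 141.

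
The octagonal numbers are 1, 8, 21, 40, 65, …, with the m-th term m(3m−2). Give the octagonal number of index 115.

The 115th octagonal number is n(3n−2) with n = 115.
115·(3·115 − 2) = 115·343 = 39445.

39445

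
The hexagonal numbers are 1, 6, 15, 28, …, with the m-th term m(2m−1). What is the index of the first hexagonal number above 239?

12

Solve n(2n−1) > 239 for integer n.
The largest n with value ≤ 239 is 11 (since 231 ≤ 239 < 276), so the first above is n = 12, value 276.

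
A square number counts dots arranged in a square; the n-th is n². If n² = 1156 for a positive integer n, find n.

34

We need n² = 1156, so n = √1156 = 34.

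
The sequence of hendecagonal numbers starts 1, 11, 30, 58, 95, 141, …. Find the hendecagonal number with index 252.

The 252nd hendecagonal number is n(9n−7)/2 with n = 252.
252·(9·252 − 7)/2 = 252·2261/2 = 284886.

284886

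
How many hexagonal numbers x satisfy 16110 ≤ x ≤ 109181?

The n-th hexagonal number is n(2n−1).
Smallest index with value ≥ 16110: n = 90 (giving 16110).
Largest index with value ≤ 109181: n = 233 (giving 108345).
Indices 90 through 233: 144 terms.

144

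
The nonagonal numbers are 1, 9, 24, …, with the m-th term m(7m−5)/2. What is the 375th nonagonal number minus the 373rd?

375·(7·375 − 5)/2 = 491250 and 373·(7·373 − 5)/2 = 486019.
Difference: 491250 − 486019 = 5231.

5231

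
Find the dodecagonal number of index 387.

The 387th dodecagonal number is n(5n−4) with n = 387.
387·(5·387 − 4) = 387·1931 = 747297.

747297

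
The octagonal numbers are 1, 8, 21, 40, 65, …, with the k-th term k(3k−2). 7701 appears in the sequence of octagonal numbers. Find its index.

51

Set n(3n−2) = 7701, giving 3n² − 2n − 7701 = 0.
So n = (2 + 304) / 6 = 306/6 = 51.
Check: 51·(3·51 − 2) = 7701. ✓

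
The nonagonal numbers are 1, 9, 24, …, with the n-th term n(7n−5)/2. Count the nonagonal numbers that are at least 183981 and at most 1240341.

366

The n-th nonagonal number is n(7n−5)/2.
Smallest index with value ≥ 183981: n = 230 (giving 184575).
Largest index with value ≤ 1240341: n = 595 (giving 1237600).
Indices 230 through 595: 366 terms.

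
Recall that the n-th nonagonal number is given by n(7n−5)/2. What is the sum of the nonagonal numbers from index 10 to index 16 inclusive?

4011

Σ i(7i−5)/2 = (7Σi² − 5Σi) / 2 over i = 10..16.
Σi = 136 − 45 = 91 and Σi² = 1496 − 285 = 1211.
(7·1211 − 5·91) / 2 = 8022/2 = 4011.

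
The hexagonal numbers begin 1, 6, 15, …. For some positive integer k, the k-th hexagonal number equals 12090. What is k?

Set n(2n−1) = 12090, giving 2n² − n − 12090 = 0.
The discriminant is 1 + 8·12090 = 96721, and √96721 = 311.
So n = (1 + 311) / 4 = 312/4 = 78.

78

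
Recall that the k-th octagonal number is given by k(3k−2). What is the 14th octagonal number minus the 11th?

219

14·(3·14 − 2) = 560 and 11·(3·11 − 2) = 341.
Difference: 560 − 341 = 219.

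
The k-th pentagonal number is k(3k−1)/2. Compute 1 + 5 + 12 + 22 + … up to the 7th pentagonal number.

Σ i(3i−1)/2 = (3Σi² − Σi) / 2 over i = 1..7.
Σi = 28 and Σi² = 140.
(3·140 − 1·28) / 2 = 392/2 = 196.

196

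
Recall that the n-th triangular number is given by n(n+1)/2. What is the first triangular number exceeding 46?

Solve n(n+1)/2 > 46 for integer n.
The largest n with value ≤ 46 is 9 (since 45 ≤ 46 < 55), so the first above is n = 10, value 55.

55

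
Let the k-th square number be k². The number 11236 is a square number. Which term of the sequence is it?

106

We need n² = 11236, so n = √11236 = 106.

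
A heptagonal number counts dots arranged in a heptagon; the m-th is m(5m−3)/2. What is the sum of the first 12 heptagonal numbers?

1508

Σ i(5i−3)/2 = (5Σi² − 3Σi) / 2 over i = 1..12.
Σi = 78 and Σi² = 650.
(5·650 − 3·78) / 2 = 3016/2 = 1508.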